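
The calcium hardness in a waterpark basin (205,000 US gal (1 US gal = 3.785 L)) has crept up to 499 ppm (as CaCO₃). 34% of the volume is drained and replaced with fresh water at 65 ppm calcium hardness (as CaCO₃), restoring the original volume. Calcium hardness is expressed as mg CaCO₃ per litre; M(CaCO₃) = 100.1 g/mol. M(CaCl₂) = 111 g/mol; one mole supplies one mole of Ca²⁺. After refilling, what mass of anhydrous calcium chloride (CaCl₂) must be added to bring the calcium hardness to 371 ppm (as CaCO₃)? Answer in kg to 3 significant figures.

Volume: 205,000 US gal × 3.785 L/gal = 775,925 L.
After draining 34% and refilling: 499 × 0.66 + 65 × 0.34 = 351.44 ppm.
Deficit to target: 371 − 351.44 = 19.56 mg/L.
As CaCO₃: 19.56 mg/L × 775,925 L = 15,180 g; ÷ 100.1 = 151.6 mol Ca²⁺.
Mass: 151.6 × 111 = 16,830 g.

16.8 kg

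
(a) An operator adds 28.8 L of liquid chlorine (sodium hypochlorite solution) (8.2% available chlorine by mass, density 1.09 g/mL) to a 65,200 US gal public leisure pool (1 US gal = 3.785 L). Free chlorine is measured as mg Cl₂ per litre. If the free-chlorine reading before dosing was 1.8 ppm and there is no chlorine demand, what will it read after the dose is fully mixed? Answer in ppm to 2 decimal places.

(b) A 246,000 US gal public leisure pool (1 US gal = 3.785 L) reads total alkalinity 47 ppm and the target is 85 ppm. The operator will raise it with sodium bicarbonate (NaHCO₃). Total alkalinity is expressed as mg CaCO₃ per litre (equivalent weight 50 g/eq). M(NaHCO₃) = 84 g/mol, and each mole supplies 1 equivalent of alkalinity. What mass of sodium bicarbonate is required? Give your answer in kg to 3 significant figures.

(a) Volume: 65,200 US gal × 3.785 L/gal = 246,782 L.
(a) Mass of solution: 28.8 L × 1000 mL/L × 1.09 g/mL = 31,390 g.
(a) Available chlorine delivered: 31,390 g × 0.082 = 2574 g as Cl₂.
(a) Concentration rise: 2574 g / 246,782 L = 10.43 mg/L = 10.43 ppm.
(a) Final FC: 1.8 + 10.43 = 12.23 ppm.

(b) Volume: 246,000 US gal × 3.785 L/gal = 931,110 L.
(b) Alkalinity to add: (85 − 47) = 38 mg/L as CaCO₃ × 931,110 L = 35,380 g as CaCO₃.
(b) Equivalents: 35,380 g ÷ 50 g/eq = 707.6 eq.
(b) NaHCO₃ supplies 1 eq per mole → 707.6 mol.
(b) Mass: 707.6 mol × 84 g/mol = 59,440 g.

(a) 12.23 ppm; (b) 59.4 kg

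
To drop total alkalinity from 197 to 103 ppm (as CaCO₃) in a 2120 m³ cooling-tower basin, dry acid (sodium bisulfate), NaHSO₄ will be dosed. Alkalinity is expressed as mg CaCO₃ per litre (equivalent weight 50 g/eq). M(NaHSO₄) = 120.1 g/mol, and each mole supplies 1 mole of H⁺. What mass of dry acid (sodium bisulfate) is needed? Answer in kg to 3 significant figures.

479 kg

Volume: 2120 m³ = 2,120,000 L.
Alkalinity to neutralize: (197 − 103) = 94 mg/L as CaCO₃ × 2,120,000 L = 199,300 g as CaCO₃.
Equivalents of H⁺ required: 199,300 ÷ 50 g/eq = 3986 eq = 3986 mol NaHSO₄.
Mass of NaHSO₄: 3986 × 120.1 = 478,700 g.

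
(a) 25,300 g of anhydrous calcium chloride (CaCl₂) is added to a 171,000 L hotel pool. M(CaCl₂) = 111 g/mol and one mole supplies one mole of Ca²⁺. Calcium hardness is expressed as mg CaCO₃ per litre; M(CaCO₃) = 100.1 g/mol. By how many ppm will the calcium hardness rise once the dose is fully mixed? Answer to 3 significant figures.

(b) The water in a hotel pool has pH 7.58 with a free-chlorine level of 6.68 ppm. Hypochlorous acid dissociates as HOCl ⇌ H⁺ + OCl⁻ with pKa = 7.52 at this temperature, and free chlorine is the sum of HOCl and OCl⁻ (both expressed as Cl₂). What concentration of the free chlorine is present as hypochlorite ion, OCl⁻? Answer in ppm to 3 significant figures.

(a) Moles of Ca²⁺: 25,300 g ÷ 111 g/mol = 227.9 mol.
(a) As CaCO₃: 227.9 mol × 100.1 g/mol = 22,820 g.
(a) Rise: 22,820 g / 171,000 L × 1000 = 133.4 mg/L.

(b) [OCl⁻]/[HOCl] = 10^(pH − pKa) = 10^(7.58 − 7.52) = 10^0.06 = 1.148.
(b) Fraction as HOCl = 1 / (1 + 1.148) = 0.4655.
(b) OCl⁻ = (1 − 0.4655) × 6.68 ppm = 3.57 ppm.

(a) 133 ppm; (b) 3.57 ppm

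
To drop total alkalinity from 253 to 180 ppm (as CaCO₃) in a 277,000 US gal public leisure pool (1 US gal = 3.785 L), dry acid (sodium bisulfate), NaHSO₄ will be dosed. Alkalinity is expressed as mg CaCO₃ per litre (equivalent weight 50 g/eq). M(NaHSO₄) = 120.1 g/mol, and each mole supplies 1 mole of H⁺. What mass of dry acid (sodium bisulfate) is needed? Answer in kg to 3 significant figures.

184 kg

Volume: 277,000 US gal × 3.785 L/gal = 1,048,445 L.
Alkalinity to neutralize: (253 − 180) = 73 mg/L as CaCO₃ × 1,048,445 L = 76,540 g as CaCO₃.
Equivalents of H⁺ required: 76,540 ÷ 50 g/eq = 1531 eq = 1531 mol NaHSO₄.
Mass of NaHSO₄: 1531 × 120.1 = 183,800 g.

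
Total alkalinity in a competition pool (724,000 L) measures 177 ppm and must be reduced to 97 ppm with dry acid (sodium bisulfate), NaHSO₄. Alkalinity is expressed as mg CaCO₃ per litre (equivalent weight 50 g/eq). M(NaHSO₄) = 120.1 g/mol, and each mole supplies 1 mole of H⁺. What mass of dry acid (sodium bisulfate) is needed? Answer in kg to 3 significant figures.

139 kg

Alkalinity to neutralize: (177 − 97) = 80 mg/L as CaCO₃ × 724,000 L = 57,920 g as CaCO₃.
Equivalents of H⁺ required: 57,920 ÷ 50 g/eq = 1158 eq = 1158 mol NaHSO₄.
Mass of NaHSO₄: 1158 × 120.1 = 139,100 g.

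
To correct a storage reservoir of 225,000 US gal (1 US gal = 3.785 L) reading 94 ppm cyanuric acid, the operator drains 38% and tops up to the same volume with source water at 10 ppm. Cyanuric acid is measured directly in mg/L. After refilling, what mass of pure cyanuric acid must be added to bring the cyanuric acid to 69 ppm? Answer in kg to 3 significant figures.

5.89 kg

Volume: 225,000 US gal × 3.785 L/gal = 851,625 L.
After draining 38% and refilling: 94 × 0.62 + 10 × 0.38 = 62.08 ppm.
Deficit to target: 69 − 62.08 = 6.92 mg/L.
Mass: 6.92 mg/L × 851,625 L = 5893 g cyanuric acid.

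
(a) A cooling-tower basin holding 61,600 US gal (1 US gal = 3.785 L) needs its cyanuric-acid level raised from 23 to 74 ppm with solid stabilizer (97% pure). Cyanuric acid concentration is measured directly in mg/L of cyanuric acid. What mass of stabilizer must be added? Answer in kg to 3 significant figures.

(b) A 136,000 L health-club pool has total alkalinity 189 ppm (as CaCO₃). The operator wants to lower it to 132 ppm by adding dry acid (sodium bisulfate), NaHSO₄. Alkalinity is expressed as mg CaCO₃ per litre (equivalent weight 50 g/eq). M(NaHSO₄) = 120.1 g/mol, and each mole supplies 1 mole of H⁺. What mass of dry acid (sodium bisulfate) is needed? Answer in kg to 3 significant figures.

(a) 12.3 kg; (b) 18.6 kg

(a) Volume: 61,600 US gal × 3.785 L/gal = 233,156 L.
(a) CYA to add: (74 − 23) = 51 mg/L × 233,156 L = 11,890 g cyanuric acid.
(a) At 97% purity: 11,890 / 0.97 = 12,260 g product.

(b) Alkalinity to neutralize: (189 − 132) = 57 mg/L as CaCO₃ × 136,000 L = 7752 g as CaCO₃.
(b) Equivalents of H⁺ required: 7752 ÷ 50 g/eq = 155 eq = 155 mol NaHSO₄.
(b) Mass of NaHSO₄: 155 × 120.1 = 18,620 g.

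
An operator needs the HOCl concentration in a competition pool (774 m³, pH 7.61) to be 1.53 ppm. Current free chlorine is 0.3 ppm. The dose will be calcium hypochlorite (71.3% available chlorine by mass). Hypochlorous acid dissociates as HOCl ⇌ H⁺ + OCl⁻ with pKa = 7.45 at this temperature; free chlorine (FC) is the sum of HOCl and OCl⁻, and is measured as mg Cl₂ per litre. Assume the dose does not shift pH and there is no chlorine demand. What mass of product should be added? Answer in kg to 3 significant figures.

3.74 kg

Volume: 774 m³ = 774,000 L.
[OCl⁻]/[HOCl] = 10^(pH − pKa) = 10^(7.61 − 7.45) = 1.445; fraction as HOCl = 1/(1 + 1.445) = 0.4089.
Free chlorine required for 1.53 ppm HOCl: 1.53 / 0.4089 = 3.742 ppm.
FC to add: 3.742 − 0.3 = 3.442 mg/L as Cl₂.
Cl₂ equivalent: 3.442 mg/L × 774,000 L = 2664 g.
Product at 71.3% available Cl: 2664 / 0.713 = 3736 g.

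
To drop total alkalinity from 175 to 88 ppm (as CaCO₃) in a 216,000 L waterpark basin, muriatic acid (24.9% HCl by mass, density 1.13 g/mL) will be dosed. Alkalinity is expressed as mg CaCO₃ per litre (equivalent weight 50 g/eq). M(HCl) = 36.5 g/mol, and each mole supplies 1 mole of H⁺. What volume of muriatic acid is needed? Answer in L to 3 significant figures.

Alkalinity to neutralize: (175 − 88) = 87 mg/L as CaCO₃ × 216,000 L = 18,790 g as CaCO₃.
Equivalents of H⁺ required: 18,790 ÷ 50 g/eq = 375.8 eq = 375.8 mol HCl.
Mass of HCl: 375.8 × 36.5 = 13,720 g.
Mass of 24.9% solution: 13,720 / 0.249 = 55,090 g.
Volume: 55,090 g ÷ 1.13 g/mL = 48,750 mL.

48.8 L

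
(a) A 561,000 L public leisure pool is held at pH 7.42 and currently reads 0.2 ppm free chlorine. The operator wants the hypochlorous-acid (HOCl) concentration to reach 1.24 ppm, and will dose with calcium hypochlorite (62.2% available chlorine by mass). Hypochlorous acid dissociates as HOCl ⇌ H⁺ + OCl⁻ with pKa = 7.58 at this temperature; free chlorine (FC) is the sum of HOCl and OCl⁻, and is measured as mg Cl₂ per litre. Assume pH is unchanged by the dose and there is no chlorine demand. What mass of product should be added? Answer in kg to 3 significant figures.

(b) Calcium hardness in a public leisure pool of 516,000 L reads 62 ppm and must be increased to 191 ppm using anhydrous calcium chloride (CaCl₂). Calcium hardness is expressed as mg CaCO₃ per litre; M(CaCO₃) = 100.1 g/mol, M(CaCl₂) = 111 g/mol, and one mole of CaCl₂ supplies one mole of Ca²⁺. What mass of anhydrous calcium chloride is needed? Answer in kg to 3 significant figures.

(a) 1.71 kg; (b) 73.8 kg

(a) [OCl⁻]/[HOCl] = 10^(pH − pKa) = 10^(7.42 − 7.58) = 0.6918; fraction as HOCl = 1/(1 + 0.6918) = 0.5911.
(a) Free chlorine required for 1.24 ppm HOCl: 1.24 / 0.5911 = 2.098 ppm.
(a) FC to add: 2.098 − 0.2 = 1.898 mg/L as Cl₂.
(a) Cl₂ equivalent: 1.898 mg/L × 561,000 L = 1065 g.
(a) Product at 62.2% available Cl: 1065 / 0.622 = 1712 g.

(b) Hardness to add: (191 − 62) = 129 mg/L as CaCO₃ × 516,000 L = 66,560 g as CaCO₃.
(b) Moles of Ca²⁺ (1 mol Ca²⁺ ≡ 1 mol CaCO₃): 66,560 / 100.1 g/mol = 665 mol.
(b) Mass of CaCl₂: 665 × 111 = 73,810 g.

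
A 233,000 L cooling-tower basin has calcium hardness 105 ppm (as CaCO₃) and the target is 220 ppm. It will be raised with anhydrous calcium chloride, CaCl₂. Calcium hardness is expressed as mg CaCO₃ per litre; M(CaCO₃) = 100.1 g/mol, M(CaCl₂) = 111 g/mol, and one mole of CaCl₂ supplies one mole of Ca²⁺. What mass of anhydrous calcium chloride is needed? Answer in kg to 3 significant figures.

Hardness to add: (220 − 105) = 115 mg/L as CaCO₃ × 233,000 L = 26,800 g as CaCO₃.
Moles of Ca²⁺ (1 mol Ca²⁺ ≡ 1 mol CaCO₃): 26,800 / 100.1 g/mol = 267.7 mol.
Mass of CaCl₂: 267.7 × 111 = 29,710 g.

29.7 kg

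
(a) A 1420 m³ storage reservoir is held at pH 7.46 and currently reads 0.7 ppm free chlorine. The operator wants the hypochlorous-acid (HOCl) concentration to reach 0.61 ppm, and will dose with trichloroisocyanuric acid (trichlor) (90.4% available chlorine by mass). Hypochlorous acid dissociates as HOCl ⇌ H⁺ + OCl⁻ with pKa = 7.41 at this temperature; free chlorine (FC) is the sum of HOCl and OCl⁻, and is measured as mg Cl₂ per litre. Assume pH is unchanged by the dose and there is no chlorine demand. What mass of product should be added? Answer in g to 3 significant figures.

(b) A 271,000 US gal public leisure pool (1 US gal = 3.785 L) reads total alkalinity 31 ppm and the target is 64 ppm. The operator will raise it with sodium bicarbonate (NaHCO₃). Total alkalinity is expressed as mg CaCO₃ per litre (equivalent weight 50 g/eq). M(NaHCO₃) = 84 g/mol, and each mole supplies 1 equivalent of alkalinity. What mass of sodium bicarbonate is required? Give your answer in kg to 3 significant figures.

(a) 934 g; (b) 56.9 kg

(a) Volume: 1420 m³ = 1,420,000 L.
(a) [OCl⁻]/[HOCl] = 10^(pH − pKa) = 10^(7.46 − 7.41) = 1.122; fraction as HOCl = 1/(1 + 1.122) = 0.4712.
(a) Free chlorine required for 0.61 ppm HOCl: 0.61 / 0.4712 = 1.294 ppm.
(a) FC to add: 1.294 − 0.7 = 0.5944 mg/L as Cl₂.
(a) Cl₂ equivalent: 0.5944 mg/L × 1,420,000 L = 844.1 g.
(a) Product at 90.4% available Cl: 844.1 / 0.904 = 933.7 g.

(b) Volume: 271,000 US gal × 3.785 L/gal = 1,025,735 L.
(b) Alkalinity to add: (64 − 31) = 33 mg/L as CaCO₃ × 1,025,735 L = 33,850 g as CaCO₃.
(b) Equivalents: 33,850 g ÷ 50 g/eq = 677 eq.
(b) NaHCO₃ supplies 1 eq per mole → 677 mol.
(b) Mass: 677 mol × 84 g/mol = 56,870 g.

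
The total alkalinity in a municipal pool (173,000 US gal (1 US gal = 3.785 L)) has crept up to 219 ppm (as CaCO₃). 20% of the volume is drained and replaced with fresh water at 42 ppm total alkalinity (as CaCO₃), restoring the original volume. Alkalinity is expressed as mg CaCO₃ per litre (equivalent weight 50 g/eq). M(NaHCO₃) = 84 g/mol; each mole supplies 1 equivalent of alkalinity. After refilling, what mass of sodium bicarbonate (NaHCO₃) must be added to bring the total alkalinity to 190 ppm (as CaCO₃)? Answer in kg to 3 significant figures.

7.04 kg

Volume: 173,000 US gal × 3.785 L/gal = 654,805 L.
After draining 20% and refilling: 219 × 0.80 + 42 × 0.20 = 183.6 ppm.
Deficit to target: 190 − 183.6 = 6.4 mg/L.
As CaCO₃: 6.4 mg/L × 654,805 L = 4191 g; ÷ 50 g/eq ÷ 1 = 83.82 mol NaHCO₃.
Mass: 83.82 × 84 = 7040 g.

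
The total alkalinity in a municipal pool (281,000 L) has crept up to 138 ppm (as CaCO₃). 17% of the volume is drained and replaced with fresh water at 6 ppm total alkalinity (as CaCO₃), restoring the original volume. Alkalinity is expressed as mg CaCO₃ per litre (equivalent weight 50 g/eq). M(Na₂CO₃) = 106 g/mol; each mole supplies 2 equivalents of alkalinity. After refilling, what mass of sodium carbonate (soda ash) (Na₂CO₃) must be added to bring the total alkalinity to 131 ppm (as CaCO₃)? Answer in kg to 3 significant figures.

4.60 kg

After draining 17% and refilling: 138 × 0.83 + 6 × 0.17 = 115.56 ppm.
Deficit to target: 131 − 115.56 = 15.44 mg/L.
As CaCO₃: 15.44 mg/L × 281,000 L = 4339 g; ÷ 50 g/eq ÷ 2 = 43.39 mol Na₂CO₃.
Mass: 43.39 × 106 = 4599 g.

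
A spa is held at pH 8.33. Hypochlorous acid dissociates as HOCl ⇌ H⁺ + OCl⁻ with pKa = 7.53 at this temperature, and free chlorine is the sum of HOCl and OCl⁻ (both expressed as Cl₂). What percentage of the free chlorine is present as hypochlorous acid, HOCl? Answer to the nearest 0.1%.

[OCl⁻]/[HOCl] = 10^(pH − pKa) = 10^(8.33 − 7.53) = 10^0.80 = 6.31.
Fraction as HOCl = 1 / (1 + 6.31) = 0.1368.

13.7%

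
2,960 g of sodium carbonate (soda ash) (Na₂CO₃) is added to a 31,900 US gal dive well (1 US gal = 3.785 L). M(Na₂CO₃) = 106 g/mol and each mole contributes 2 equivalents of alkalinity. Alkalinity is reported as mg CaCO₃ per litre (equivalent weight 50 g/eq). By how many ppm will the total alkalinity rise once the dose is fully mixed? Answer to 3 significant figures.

23.1 ppm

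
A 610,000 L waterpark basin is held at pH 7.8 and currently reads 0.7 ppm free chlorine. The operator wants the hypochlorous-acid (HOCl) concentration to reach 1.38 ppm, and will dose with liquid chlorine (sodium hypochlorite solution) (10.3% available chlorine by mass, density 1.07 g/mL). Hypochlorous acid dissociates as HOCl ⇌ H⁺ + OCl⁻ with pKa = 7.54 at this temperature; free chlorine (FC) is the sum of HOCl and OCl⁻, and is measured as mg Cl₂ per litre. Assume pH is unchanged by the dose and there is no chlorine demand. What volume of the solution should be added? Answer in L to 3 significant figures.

[OCl⁻]/[HOCl] = 10^(pH − pKa) = 10^(7.8 − 7.54) = 1.82; fraction as HOCl = 1/(1 + 1.82) = 0.3546.
Free chlorine required for 1.38 ppm HOCl: 1.38 / 0.3546 = 3.891 ppm.
FC to add: 3.891 − 0.7 = 3.191 mg/L as Cl₂.
Cl₂ equivalent: 3.191 mg/L × 610,000 L = 1947 g.
Product at 10.3% available Cl: 1947 / 0.103 = 18,900 g.
Volume: 18,900 g ÷ 1.07 g/mL = 17,660 mL.

17.7 L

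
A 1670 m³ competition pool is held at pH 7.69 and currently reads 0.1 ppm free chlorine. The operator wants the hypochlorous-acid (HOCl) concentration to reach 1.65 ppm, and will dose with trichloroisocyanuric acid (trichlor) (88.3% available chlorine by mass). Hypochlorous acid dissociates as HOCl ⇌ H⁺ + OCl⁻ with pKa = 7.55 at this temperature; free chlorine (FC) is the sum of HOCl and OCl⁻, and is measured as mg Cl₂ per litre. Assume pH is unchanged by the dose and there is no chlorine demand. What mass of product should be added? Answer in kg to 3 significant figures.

Volume: 1670 m³ = 1,670,000 L.
[OCl⁻]/[HOCl] = 10^(pH − pKa) = 10^(7.69 − 7.55) = 1.38; fraction as HOCl = 1/(1 + 1.38) = 0.4201.
Free chlorine required for 1.65 ppm HOCl: 1.65 / 0.4201 = 3.928 ppm.
FC to add: 3.928 − 0.1 = 3.828 mg/L as Cl₂.
Cl₂ equivalent: 3.828 mg/L × 1,670,000 L = 6392 g.
Product at 88.3% available Cl: 6392 / 0.883 = 7239 g.

7.24 kg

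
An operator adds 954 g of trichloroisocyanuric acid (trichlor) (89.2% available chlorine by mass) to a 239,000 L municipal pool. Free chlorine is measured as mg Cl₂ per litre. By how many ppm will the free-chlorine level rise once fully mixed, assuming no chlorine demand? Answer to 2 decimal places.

3.56 ppm

Available chlorine delivered: 954 g × 0.892 = 851 g as Cl₂.
Concentration rise: 851 g / 239,000 L = 3.561 mg/L = 3.56 ppm.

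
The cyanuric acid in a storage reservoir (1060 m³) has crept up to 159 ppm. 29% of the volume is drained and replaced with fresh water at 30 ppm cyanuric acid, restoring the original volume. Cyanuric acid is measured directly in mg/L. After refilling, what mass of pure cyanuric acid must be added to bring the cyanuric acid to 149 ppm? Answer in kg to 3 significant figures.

Volume: 1060 m³ = 1,060,000 L.
After draining 29% and refilling: 159 × 0.71 + 30 × 0.29 = 121.59 ppm.
Deficit to target: 149 − 121.59 = 27.41 mg/L.
Mass: 27.41 mg/L × 1,060,000 L = 29,050 g cyanuric acid.

29.1 kg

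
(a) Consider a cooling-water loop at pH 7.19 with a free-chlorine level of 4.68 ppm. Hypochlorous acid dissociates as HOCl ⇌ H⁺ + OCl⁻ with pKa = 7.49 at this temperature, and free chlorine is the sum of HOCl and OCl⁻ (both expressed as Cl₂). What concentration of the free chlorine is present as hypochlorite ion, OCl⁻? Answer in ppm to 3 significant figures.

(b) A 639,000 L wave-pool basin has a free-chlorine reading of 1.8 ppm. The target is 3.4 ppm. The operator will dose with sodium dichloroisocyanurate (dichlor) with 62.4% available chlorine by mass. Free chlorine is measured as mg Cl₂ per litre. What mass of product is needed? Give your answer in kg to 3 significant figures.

(a) 1.56 ppm; (b) 1.64 kg

(a) [OCl⁻]/[HOCl] = 10^(pH − pKa) = 10^(7.19 − 7.49) = 10^-0.30 = 0.5012.
(a) Fraction as HOCl = 1 / (1 + 0.5012) = 0.6661.
(a) OCl⁻ = (1 − 0.6661) × 4.68 ppm = 1.562 ppm.

(b) Chlorine deficit: 3.4 − 1.8 = 1.6 ppm = 1.6 mg/L as Cl₂.
(b) Cl₂ equivalent needed: 1.6 mg/L × 639,000 L = 1,022,000 mg = 1022 g.
(b) Product at 62.4% available chlorine: 1022 / 0.624 = 1638 g.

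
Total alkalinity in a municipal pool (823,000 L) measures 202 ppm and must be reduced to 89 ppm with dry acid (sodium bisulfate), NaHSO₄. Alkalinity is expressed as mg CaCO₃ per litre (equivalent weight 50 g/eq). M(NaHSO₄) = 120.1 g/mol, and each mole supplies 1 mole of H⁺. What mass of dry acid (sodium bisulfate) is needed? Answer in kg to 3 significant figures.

223 kg

Alkalinity to neutralize: (202 − 89) = 113 mg/L as CaCO₃ × 823,000 L = 93,000 g as CaCO₃.
Equivalents of H⁺ required: 93,000 ÷ 50 g/eq = 1860 eq = 1860 mol NaHSO₄.
Mass of NaHSO₄: 1860 × 120.1 = 223,400 g.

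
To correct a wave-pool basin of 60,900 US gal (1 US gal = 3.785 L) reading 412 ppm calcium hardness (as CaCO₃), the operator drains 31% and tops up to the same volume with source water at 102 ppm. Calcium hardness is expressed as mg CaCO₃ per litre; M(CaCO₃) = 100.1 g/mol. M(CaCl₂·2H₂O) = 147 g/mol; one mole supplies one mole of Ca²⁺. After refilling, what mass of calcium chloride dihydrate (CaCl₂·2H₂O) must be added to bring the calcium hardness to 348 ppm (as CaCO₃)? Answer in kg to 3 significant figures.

10.9 kg

Volume: 60,900 US gal × 3.785 L/gal = 230,506 L.
After draining 31% and refilling: 412 × 0.69 + 102 × 0.31 = 315.9 ppm.
Deficit to target: 348 − 315.9 = 32.1 mg/L.
As CaCO₃: 32.1 mg/L × 230,506 L = 7399 g; ÷ 100.1 = 73.92 mol Ca²⁺.
Mass: 73.92 × 147 = 10,870 g.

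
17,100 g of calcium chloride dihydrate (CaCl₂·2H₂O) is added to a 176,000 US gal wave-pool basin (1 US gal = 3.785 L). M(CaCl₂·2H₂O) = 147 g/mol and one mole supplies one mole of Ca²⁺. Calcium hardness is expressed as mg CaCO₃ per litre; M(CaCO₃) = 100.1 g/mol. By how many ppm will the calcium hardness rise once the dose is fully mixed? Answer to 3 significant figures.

17.5 ppm

Volume: 176,000 US gal × 3.785 L/gal = 666,160 L.
Moles of Ca²⁺: 17,100 g ÷ 147 g/mol = 116.3 mol.
As CaCO₃: 116.3 mol × 100.1 g/mol = 11,640 g.
Rise: 11,640 g / 666,160 L × 1000 = 17.48 mg/L.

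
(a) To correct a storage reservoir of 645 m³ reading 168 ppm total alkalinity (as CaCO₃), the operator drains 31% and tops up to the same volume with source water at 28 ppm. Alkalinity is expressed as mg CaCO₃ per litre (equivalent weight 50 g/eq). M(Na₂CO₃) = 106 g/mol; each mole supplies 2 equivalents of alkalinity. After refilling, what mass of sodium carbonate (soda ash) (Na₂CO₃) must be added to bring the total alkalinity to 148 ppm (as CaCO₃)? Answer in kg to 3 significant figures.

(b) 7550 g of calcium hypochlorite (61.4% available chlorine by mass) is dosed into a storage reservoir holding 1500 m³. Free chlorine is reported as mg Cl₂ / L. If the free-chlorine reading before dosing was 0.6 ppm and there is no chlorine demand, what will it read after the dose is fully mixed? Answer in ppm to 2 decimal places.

(a) 16.0 kg; (b) 3.69 ppm

(a) Volume: 645 m³ = 645,000 L.
(a) After draining 31% and refilling: 168 × 0.69 + 28 × 0.31 = 124.6 ppm.
(a) Deficit to target: 148 − 124.6 = 23.4 mg/L.
(a) As CaCO₃: 23.4 mg/L × 645,000 L = 15,090 g; ÷ 50 g/eq ÷ 2 = 150.9 mol Na₂CO₃.
(a) Mass: 150.9 × 106 = 16,000 g.

(b) Volume: 1500 m³ = 1,500,000 L.
(b) Available chlorine delivered: 7550 g × 0.614 = 4636 g as Cl₂.
(b) Concentration rise: 4636 g / 1,500,000 L = 3.09 mg/L = 3.09 ppm.
(b) Final FC: 0.6 + 3.09 = 3.69 ppm.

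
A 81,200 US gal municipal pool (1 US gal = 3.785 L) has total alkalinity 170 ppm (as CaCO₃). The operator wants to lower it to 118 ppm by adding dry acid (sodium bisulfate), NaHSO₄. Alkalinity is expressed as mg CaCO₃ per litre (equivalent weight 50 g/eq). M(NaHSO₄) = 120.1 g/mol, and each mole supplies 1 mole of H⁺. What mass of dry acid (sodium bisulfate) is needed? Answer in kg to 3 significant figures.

38.4 kg

Volume: 81,200 US gal × 3.785 L/gal = 307,342 L.
Alkalinity to neutralize: (170 − 118) = 52 mg/L as CaCO₃ × 307,342 L = 15,980 g as CaCO₃.
Equivalents of H⁺ required: 15,980 ÷ 50 g/eq = 319.6 eq = 319.6 mol NaHSO₄.
Mass of NaHSO₄: 319.6 × 120.1 = 38,390 g.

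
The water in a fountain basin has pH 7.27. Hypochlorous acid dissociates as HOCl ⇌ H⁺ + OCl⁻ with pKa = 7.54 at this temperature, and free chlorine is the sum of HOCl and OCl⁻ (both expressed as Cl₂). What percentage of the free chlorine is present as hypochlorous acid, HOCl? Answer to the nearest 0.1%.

65.1%

[OCl⁻]/[HOCl] = 10^(pH − pKa) = 10^(7.27 − 7.54) = 10^-0.27 = 0.537.
Fraction as HOCl = 1 / (1 + 0.537) = 0.6506.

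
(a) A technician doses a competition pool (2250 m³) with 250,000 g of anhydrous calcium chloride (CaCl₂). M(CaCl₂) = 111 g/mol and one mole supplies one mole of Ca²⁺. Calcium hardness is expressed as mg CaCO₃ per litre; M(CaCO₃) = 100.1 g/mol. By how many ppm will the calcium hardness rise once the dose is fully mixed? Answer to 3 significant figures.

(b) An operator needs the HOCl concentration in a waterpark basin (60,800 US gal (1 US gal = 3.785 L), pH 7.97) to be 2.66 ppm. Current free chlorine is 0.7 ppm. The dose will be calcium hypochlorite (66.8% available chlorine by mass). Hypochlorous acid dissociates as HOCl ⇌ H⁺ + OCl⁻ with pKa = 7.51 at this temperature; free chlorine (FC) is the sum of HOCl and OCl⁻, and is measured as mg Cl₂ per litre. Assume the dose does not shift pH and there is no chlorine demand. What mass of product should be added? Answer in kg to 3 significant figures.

(a) Volume: 2250 m³ = 2,250,000 L.
(a) Moles of Ca²⁺: 250,000 g ÷ 111 g/mol = 2252 mol.
(a) As CaCO₃: 2252 mol × 100.1 g/mol = 225,500 g.
(a) Rise: 225,500 g / 2,250,000 L × 1000 = 100.2 mg/L.

(b) Volume: 60,800 US gal × 3.785 L/gal = 230,128 L.
(b) [OCl⁻]/[HOCl] = 10^(pH − pKa) = 10^(7.97 − 7.51) = 2.884; fraction as HOCl = 1/(1 + 2.884) = 0.2575.
(b) Free chlorine required for 2.66 ppm HOCl: 2.66 / 0.2575 = 10.33 ppm.
(b) FC to add: 10.33 − 0.7 = 9.632 mg/L as Cl₂.
(b) Cl₂ equivalent: 9.632 mg/L × 230,128 L = 2216 g.
(b) Product at 66.8% available Cl: 2216 / 0.668 = 3318 g.

(a) 100 ppm; (b) 3.32 kg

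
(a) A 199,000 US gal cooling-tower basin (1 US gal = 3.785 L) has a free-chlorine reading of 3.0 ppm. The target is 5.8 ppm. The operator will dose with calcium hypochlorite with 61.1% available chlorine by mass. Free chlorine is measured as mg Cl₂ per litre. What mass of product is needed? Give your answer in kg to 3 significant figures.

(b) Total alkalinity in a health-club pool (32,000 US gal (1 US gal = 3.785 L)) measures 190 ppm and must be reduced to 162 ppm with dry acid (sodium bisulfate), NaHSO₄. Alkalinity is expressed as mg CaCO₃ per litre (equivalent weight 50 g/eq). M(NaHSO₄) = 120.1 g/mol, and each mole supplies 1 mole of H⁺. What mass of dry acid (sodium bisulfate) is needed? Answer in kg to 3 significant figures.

(a) Volume: 199,000 US gal × 3.785 L/gal = 753,215 L.
(a) Chlorine deficit: 5.8 − 3.0 = 2.8 ppm = 2.8 mg/L as Cl₂.
(a) Cl₂ equivalent needed: 2.8 mg/L × 753,215 L = 2,109,000 mg = 2109 g.
(a) Product at 61.1% available chlorine: 2109 / 0.611 = 3452 g.

(b) Volume: 32,000 US gal × 3.785 L/gal = 121,120 L.
(b) Alkalinity to neutralize: (190 − 162) = 28 mg/L as CaCO₃ × 121,120 L = 3391 g as CaCO₃.
(b) Equivalents of H⁺ required: 3391 ÷ 50 g/eq = 67.83 eq = 67.83 mol NaHSO₄.
(b) Mass of NaHSO₄: 67.83 × 120.1 = 8146 g.

(a) 3.45 kg; (b) 8.15 kg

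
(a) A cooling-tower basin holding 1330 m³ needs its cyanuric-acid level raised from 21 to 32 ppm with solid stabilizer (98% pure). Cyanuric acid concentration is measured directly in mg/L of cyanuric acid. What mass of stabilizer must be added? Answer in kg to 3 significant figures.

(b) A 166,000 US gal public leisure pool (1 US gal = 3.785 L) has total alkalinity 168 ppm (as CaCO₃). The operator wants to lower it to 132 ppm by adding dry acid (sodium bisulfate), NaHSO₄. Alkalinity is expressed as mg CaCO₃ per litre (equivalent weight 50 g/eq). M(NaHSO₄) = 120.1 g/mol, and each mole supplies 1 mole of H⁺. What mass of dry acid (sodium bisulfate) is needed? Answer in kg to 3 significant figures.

(a) Volume: 1330 m³ = 1,330,000 L.
(a) CYA to add: (32 − 21) = 11 mg/L × 1,330,000 L = 14,630 g cyanuric acid.
(a) At 98% purity: 14,630 / 0.98 = 14,930 g product.

(b) Volume: 166,000 US gal × 3.785 L/gal = 628,310 L.
(b) Alkalinity to neutralize: (168 − 132) = 36 mg/L as CaCO₃ × 628,310 L = 22,620 g as CaCO₃.
(b) Equivalents of H⁺ required: 22,620 ÷ 50 g/eq = 452.4 eq = 452.4 mol NaHSO₄.
(b) Mass of NaHSO₄: 452.4 × 120.1 = 54,330 g.

(a) 14.9 kg; (b) 54.3 kg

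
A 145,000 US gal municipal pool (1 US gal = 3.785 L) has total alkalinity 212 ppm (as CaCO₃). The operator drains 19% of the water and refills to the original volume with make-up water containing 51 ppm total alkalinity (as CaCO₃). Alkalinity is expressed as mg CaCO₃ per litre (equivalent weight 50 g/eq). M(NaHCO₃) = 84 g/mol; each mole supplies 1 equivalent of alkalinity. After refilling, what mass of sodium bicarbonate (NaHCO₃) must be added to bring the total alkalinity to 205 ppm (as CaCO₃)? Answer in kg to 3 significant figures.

Volume: 145,000 US gal × 3.785 L/gal = 548,825 L.
After draining 19% and refilling: 212 × 0.81 + 51 × 0.19 = 181.41 ppm.
Deficit to target: 205 − 181.41 = 23.59 mg/L.
As CaCO₃: 23.59 mg/L × 548,825 L = 12,950 g; ÷ 50 g/eq ÷ 1 = 258.9 mol NaHCO₃.
Mass: 258.9 × 84 = 21,750 g.

21.8 kg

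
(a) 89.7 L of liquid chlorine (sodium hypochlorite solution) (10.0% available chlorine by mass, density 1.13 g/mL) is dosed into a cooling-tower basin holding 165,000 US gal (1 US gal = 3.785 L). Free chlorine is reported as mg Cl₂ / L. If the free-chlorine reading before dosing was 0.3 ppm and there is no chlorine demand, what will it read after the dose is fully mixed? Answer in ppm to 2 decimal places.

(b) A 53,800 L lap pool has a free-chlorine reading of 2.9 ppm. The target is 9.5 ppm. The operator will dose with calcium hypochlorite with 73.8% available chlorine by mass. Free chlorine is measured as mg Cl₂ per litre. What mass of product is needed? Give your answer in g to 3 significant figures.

(a) 16.53 ppm; (b) 481 g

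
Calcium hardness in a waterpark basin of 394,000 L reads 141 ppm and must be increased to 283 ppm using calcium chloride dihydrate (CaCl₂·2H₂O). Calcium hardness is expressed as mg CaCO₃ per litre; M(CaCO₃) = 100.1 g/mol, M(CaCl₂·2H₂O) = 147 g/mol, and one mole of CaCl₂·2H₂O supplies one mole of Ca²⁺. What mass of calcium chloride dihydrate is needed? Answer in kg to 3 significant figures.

82.2 kg

Hardness to add: (283 − 141) = 142 mg/L as CaCO₃ × 394,000 L = 55,950 g as CaCO₃.
Moles of Ca²⁺ (1 mol Ca²⁺ ≡ 1 mol CaCO₃): 55,950 / 100.1 g/mol = 558.9 mol.
Mass of CaCl₂·2H₂O: 558.9 × 147 = 82,160 g.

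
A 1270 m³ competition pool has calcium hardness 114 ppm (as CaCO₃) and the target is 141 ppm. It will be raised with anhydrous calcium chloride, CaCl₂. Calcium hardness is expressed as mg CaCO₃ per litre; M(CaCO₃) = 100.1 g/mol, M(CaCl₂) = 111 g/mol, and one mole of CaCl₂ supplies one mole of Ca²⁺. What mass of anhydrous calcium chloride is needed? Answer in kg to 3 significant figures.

38.0 kg

Volume: 1270 m³ = 1,270,000 L.
Hardness to add: (141 − 114) = 27 mg/L as CaCO₃ × 1,270,000 L = 34,290 g as CaCO₃.
Moles of Ca²⁺ (1 mol Ca²⁺ ≡ 1 mol CaCO₃): 34,290 / 100.1 g/mol = 342.6 mol.
Mass of CaCl₂: 342.6 × 111 = 38,020 g.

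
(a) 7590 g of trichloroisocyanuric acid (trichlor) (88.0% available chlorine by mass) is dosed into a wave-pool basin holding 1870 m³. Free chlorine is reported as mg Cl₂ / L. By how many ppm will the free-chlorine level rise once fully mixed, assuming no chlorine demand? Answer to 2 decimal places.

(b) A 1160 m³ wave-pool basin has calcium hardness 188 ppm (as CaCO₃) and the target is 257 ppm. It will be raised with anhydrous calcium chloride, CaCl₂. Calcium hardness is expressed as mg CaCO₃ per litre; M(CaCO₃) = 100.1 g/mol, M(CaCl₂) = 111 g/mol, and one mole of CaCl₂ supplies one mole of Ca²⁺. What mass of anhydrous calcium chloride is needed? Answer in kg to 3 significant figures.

(a) Volume: 1870 m³ = 1,870,000 L.
(a) Available chlorine delivered: 7590 g × 0.88 = 6679 g as Cl₂.
(a) Concentration rise: 6679 g / 1,870,000 L = 3.572 mg/L = 3.57 ppm.

(b) Volume: 1160 m³ = 1,160,000 L.
(b) Hardness to add: (257 − 188) = 69 mg/L as CaCO₃ × 1,160,000 L = 80,040 g as CaCO₃.
(b) Moles of Ca²⁺ (1 mol Ca²⁺ ≡ 1 mol CaCO₃): 80,040 / 100.1 g/mol = 799.6 mol.
(b) Mass of CaCl₂: 799.6 × 111 = 88,760 g.

(a) 3.57 ppm; (b) 88.8 kg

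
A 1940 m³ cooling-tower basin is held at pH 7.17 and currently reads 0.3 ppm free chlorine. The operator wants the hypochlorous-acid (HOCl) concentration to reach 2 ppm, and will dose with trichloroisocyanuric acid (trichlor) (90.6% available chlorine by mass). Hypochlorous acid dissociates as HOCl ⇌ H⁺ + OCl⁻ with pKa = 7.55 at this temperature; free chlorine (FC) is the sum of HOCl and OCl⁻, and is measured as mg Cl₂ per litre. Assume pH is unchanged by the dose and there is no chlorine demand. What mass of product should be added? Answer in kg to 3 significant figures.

Volume: 1940 m³ = 1,940,000 L.
[OCl⁻]/[HOCl] = 10^(pH − pKa) = 10^(7.17 − 7.55) = 0.4169; fraction as HOCl = 1/(1 + 0.4169) = 0.7058.
Free chlorine required for 2 ppm HOCl: 2 / 0.7058 = 2.834 ppm.
FC to add: 2.834 − 0.3 = 2.534 mg/L as Cl₂.
Cl₂ equivalent: 2.534 mg/L × 1,940,000 L = 4915 g.
Product at 90.6% available Cl: 4915 / 0.906 = 5425 g.

5.43 kg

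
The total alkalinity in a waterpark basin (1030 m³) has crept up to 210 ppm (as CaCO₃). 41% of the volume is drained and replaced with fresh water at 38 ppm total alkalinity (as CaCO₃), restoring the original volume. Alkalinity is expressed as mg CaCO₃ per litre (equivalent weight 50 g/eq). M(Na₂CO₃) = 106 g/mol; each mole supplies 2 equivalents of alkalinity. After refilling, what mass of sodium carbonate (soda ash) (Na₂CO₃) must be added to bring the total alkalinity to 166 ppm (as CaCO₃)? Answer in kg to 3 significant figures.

Volume: 1030 m³ = 1,030,000 L.
After draining 41% and refilling: 210 × 0.59 + 38 × 0.41 = 139.48 ppm.
Deficit to target: 166 − 139.48 = 26.52 mg/L.
As CaCO₃: 26.52 mg/L × 1,030,000 L = 27,320 g; ÷ 50 g/eq ÷ 2 = 273.2 mol Na₂CO₃.
Mass: 273.2 × 106 = 28,950 g.

29.0 kg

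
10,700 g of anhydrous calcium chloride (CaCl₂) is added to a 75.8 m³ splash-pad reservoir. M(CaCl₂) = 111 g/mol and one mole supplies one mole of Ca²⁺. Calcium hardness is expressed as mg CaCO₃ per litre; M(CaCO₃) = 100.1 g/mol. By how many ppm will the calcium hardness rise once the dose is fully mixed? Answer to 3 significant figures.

127 ppm

Volume: 75.8 m³ = 75,800 L.
Moles of Ca²⁺: 10,700 g ÷ 111 g/mol = 96.4 mol.
As CaCO₃: 96.4 mol × 100.1 g/mol = 9649 g.
Rise: 9649 g / 75,800 L × 1000 = 127.3 mg/L.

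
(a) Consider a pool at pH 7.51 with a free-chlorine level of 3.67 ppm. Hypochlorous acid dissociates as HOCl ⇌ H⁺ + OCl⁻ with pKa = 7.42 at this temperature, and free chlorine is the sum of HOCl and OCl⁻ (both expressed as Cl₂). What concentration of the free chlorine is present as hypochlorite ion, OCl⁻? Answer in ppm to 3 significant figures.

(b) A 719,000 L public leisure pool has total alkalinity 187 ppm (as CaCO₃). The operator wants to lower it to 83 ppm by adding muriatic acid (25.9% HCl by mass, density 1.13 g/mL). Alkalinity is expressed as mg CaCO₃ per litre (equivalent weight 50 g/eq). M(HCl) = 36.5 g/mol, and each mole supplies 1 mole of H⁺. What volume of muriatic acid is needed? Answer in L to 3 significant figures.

(a) 2.02 ppm; (b) 187 L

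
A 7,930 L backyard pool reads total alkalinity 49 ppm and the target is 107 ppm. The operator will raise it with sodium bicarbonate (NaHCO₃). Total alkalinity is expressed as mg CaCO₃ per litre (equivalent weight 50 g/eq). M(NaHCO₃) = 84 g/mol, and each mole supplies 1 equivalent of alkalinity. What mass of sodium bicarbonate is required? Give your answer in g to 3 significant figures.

Alkalinity to add: (107 − 49) = 58 mg/L as CaCO₃ × 7,930 L = 459.9 g as CaCO₃.
Equivalents: 459.9 g ÷ 50 g/eq = 9.199 eq.
NaHCO₃ supplies 1 eq per mole → 9.199 mol.
Mass: 9.199 mol × 84 g/mol = 772.7 g.

773 g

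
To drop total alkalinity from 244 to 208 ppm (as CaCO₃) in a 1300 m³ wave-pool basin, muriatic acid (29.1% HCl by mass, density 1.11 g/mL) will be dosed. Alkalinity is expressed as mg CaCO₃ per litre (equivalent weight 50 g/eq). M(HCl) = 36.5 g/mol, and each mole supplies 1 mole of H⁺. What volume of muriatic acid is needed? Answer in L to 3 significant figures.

Volume: 1300 m³ = 1,300,000 L.
Alkalinity to neutralize: (244 − 208) = 36 mg/L as CaCO₃ × 1,300,000 L = 46,800 g as CaCO₃.
Equivalents of H⁺ required: 46,800 ÷ 50 g/eq = 936 eq = 936 mol HCl.
Mass of HCl: 936 × 36.5 = 34,160 g.
Mass of 29.1% solution: 34,160 / 0.291 = 117,400 g.
Volume: 117,400 g ÷ 1.11 g/mL = 105,800 mL.

106 L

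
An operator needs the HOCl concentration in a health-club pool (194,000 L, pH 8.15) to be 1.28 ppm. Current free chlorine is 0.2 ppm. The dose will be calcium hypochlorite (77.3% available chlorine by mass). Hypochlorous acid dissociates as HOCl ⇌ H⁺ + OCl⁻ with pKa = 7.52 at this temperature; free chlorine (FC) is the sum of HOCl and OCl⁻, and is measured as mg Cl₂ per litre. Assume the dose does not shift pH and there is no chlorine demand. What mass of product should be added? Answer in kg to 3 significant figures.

[OCl⁻]/[HOCl] = 10^(pH − pKa) = 10^(8.15 − 7.52) = 4.266; fraction as HOCl = 1/(1 + 4.266) = 0.1899.
Free chlorine required for 1.28 ppm HOCl: 1.28 / 0.1899 = 6.74 ppm.
FC to add: 6.74 − 0.2 = 6.54 mg/L as Cl₂.
Cl₂ equivalent: 6.54 mg/L × 194,000 L = 1269 g.
Product at 77.3% available Cl: 1269 / 0.773 = 1641 g.

1.64 kg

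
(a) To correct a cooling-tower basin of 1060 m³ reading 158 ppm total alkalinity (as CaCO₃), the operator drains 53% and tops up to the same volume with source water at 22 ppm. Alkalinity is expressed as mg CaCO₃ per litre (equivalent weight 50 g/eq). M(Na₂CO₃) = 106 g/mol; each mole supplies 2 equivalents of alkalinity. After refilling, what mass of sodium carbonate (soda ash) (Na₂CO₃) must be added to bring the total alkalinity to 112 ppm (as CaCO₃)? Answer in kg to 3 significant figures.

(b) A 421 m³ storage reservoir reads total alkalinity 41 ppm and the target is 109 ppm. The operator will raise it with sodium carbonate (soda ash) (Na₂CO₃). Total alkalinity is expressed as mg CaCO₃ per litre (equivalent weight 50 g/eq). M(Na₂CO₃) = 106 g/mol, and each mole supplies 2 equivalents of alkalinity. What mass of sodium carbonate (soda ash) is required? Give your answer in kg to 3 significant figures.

(a) Volume: 1060 m³ = 1,060,000 L.
(a) After draining 53% and refilling: 158 × 0.47 + 22 × 0.53 = 85.92 ppm.
(a) Deficit to target: 112 − 85.92 = 26.08 mg/L.
(a) As CaCO₃: 26.08 mg/L × 1,060,000 L = 27,640 g; ÷ 50 g/eq ÷ 2 = 276.4 mol Na₂CO₃.
(a) Mass: 276.4 × 106 = 29,300 g.

(b) Volume: 421 m³ = 421,000 L.
(b) Alkalinity to add: (109 − 41) = 68 mg/L as CaCO₃ × 421,000 L = 28,630 g as CaCO₃.
(b) Equivalents: 28,630 g ÷ 50 g/eq = 572.6 eq.
(b) Each mole of Na₂CO₃ supplies 2 eq, so 572.6 / 2 = 286.3 mol.
(b) Mass: 286.3 mol × 106 g/mol = 30,350 g.

(a) 29.3 kg; (b) 30.3 kg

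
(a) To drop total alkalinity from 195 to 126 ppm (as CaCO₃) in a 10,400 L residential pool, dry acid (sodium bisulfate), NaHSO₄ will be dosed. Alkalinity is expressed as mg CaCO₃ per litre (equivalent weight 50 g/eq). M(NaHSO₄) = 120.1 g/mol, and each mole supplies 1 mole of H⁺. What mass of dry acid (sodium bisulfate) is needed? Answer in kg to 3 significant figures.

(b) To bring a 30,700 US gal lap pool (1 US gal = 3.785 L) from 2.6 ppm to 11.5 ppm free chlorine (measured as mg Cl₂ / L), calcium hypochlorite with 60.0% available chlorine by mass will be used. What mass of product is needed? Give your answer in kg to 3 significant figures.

(a) Alkalinity to neutralize: (195 − 126) = 69 mg/L as CaCO₃ × 10,400 L = 717.6 g as CaCO₃.
(a) Equivalents of H⁺ required: 717.6 ÷ 50 g/eq = 14.35 eq = 14.35 mol NaHSO₄.
(a) Mass of NaHSO₄: 14.35 × 120.1 = 1724 g.

(b) Volume: 30,700 US gal × 3.785 L/gal = 116,200 L.
(b) Chlorine deficit: 11.5 − 2.6 = 8.9 ppm = 8.9 mg/L as Cl₂.
(b) Cl₂ equivalent needed: 8.9 mg/L × 116,200 L = 1,034,000 mg = 1034 g.
(b) Product at 60.0% available chlorine: 1034 / 0.6 = 1724 g.

(a) 1.72 kg; (b) 1.72 kg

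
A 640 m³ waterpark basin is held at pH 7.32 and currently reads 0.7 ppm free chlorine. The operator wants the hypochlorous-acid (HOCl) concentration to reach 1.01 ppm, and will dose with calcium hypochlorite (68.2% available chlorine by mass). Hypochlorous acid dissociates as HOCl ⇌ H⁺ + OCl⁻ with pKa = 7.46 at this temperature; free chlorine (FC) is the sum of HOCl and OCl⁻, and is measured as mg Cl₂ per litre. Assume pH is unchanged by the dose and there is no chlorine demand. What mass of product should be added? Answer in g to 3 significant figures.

978 g

Volume: 640 m³ = 640,000 L.
[OCl⁻]/[HOCl] = 10^(pH − pKa) = 10^(7.32 − 7.46) = 0.7244; fraction as HOCl = 1/(1 + 0.7244) = 0.5799.
Free chlorine required for 1.01 ppm HOCl: 1.01 / 0.5799 = 1.742 ppm.
FC to add: 1.742 − 0.7 = 1.042 mg/L as Cl₂.
Cl₂ equivalent: 1.042 mg/L × 640,000 L = 666.7 g.
Product at 68.2% available Cl: 666.7 / 0.682 = 977.5 g.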